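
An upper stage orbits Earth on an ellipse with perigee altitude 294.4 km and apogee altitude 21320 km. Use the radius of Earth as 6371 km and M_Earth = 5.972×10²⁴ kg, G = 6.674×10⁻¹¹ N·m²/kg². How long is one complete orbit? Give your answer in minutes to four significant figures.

μ = GM = 6.674×10⁻¹¹ × 5.972×10²⁴ = 3.986×10¹⁴ m³/s².
r_p = 6371 + 294.4 = 6665.4 km = 6.6654×10⁶ m.
r_a = 6371 + 21320 = 27691 km = 2.7691×10⁷ m.
Semi-major axis a = (r_p + r_a)/2 = (6665.4 + 27691)/2 = 17178 km = 1.718×10⁷ m.
By Kepler's third law T = 2π√(a³/μ) = 2π × 3.566×10³ = 2.241×10⁴ s.
= 373.5 minutes.

T ≈ 373.5 minutes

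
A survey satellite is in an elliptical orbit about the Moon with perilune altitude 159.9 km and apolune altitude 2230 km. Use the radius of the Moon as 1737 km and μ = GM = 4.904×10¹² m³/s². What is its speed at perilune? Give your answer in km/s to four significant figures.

v ≈ 1.870 km/s

r_p = 1737 + 159.9 = 1896.9 km = 1.8969×10⁶ m.
r_a = 1737 + 2230 = 3967.0 km = 3.9670×10⁶ m.
Semi-major axis a = (r_p + r_a)/2 = 2931.9 km = 2.932×10⁶ m.
Vis-viva: v² = μ(2/r − 1/a) = 4.904×10¹² × (1.054×10⁻⁶ − 3.411×10⁻⁷) = 3.498×10⁶ m²/s².
v = 1870 m/s = 1.870 km/s.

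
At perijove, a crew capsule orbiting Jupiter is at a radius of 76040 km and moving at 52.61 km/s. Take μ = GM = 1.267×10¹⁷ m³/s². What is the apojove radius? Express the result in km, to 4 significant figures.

apojove radius ≈ 3.727×10⁵ km

r_p = 7.604×10⁷ m.
Specific energy ε = v²/2 − μ/r = -2.823×10⁸ J/kg, so a = −μ/(2ε) = 2.244×10⁸ m.
The apsides satisfy r_p + r_a = 2a, so the apojove radius is 2a − r_p = 3.727×10⁸ m = 3.7274×10⁵ km.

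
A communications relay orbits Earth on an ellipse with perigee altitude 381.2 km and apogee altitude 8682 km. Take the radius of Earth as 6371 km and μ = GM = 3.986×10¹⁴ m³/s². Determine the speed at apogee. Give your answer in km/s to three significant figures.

v ≈ 4.05 km/s

r_p = 6371 + 381.2 = 6752.2 km = 6.7522×10⁶ m.
r_a = 6371 + 8682 = 15053 km = 1.5053×10⁷ m.
Semi-major axis a = (r_p + r_a)/2 = 10903 km = 1.090×10⁷ m.
Vis-viva: v² = μ(2/r − 1/a) = 3.986×10¹⁴ × (1.329×10⁻⁷ − 9.172×10⁻⁸) = 1.640×10⁷ m²/s².
v = 4050 m/s = 4.050 km/s.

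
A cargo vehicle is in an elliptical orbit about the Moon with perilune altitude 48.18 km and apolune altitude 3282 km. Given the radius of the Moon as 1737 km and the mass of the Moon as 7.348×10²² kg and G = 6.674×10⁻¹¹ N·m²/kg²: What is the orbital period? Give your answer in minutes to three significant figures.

T ≈ 297 minutes

μ = GM = 6.674×10⁻¹¹ × 7.348×10²² = 4.904×10¹² m³/s².
r_p = 1737 + 48.18 = 1785.2 km = 1.7852×10⁶ m.
r_a = 1737 + 3282 = 5019.0 km = 5.0190×10⁶ m.
Semi-major axis a = (r_p + r_a)/2 = (1785.2 + 5019.0)/2 = 3402.1 km = 3.402×10⁶ m.
By Kepler's third law T = 2π√(a³/μ) = 2π × 2.834×10³ = 1.780×10⁴ s.
= 296.7 minutes.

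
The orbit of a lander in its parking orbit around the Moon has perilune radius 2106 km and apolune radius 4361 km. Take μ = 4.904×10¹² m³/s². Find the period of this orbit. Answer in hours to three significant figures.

Semi-major axis a = (r_p + r_a)/2 = (2106.0 + 4361.0)/2 = 3233.5 km = 3.234×10⁶ m.
By Kepler's third law T = 2π√(a³/μ) = 2π × 2.626×10³ = 1.650×10⁴ s.
= 4.583 hours.

T ≈ 4.58 hours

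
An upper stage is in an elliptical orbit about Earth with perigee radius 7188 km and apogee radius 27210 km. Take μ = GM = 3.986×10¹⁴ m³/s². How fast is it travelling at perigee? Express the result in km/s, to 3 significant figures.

Semi-major axis a = (r_p + r_a)/2 = 17199 km = 1.720×10⁷ m.
Vis-viva: v² = μ(2/r − 1/a) = 3.986×10¹⁴ × (2.782×10⁻⁷ − 5.814×10⁻⁸) = 8.773×10⁷ m²/s².
v = 9366 m/s = 9.366 km/s.

v ≈ 9.37 km/s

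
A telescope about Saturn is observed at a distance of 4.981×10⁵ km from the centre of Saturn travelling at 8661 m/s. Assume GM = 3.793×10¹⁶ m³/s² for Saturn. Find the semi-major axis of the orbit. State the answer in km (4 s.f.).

a ≈ 4.908×10⁵ km

r = 4.981×10⁸ m.
Vis-viva rearranged: 1/a = 2/r − v²/μ = 4.015×10⁻⁹ − 1.978×10⁻⁹ = 2.038×10⁻⁹ m⁻¹.
a = 4.908×10⁸ m = 4.9078×10⁵ km.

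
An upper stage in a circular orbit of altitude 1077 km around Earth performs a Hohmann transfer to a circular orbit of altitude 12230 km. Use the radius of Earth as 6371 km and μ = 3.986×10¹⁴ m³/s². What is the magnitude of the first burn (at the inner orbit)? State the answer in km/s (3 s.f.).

Δv ≈ 1.43 km/s

r₁ = 6371 + 1077 = 7448.0 km = 7.4480×10⁶ m.
r₂ = 6371 + 12230 = 18601 km = 1.8601×10⁷ m.
Transfer ellipse a_t = (r₁ + r₂)/2 = 1.302×10⁷ m.
At r₁: circular v_c1 = √(μ/r₁) = 7316 m/s; transfer-perigee v_p = √[μ(2/r₁ − 1/a_t)] = 8743 m/s.
Δv₁ = v_p − v_c1 = 1427 m/s.
= 1.427 km/s.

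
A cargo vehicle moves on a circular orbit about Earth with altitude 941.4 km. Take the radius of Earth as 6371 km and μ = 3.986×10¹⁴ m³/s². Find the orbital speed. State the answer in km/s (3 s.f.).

v ≈ 7.38 km/s

r = 6371 + 941.4 = 7312.4 km = 7.3124×10⁶ m.
For a circular orbit v = √(μ/r) = √(3.986×10¹⁴ / 7.312×10⁶) = √(5.451×10⁷) = 7383 m/s.
That is 7.383 km/s.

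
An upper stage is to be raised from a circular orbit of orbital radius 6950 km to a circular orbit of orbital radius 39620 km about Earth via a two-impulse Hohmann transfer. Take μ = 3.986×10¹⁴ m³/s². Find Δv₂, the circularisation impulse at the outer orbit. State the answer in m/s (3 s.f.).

Δv ≈ 1440 m/s

r₁ = 6950 km = 6.950×10⁶ m.
r₂ = 39620 km = 3.962×10⁷ m.
Transfer ellipse a_t = (r₁ + r₂)/2 = 2.328×10⁷ m.
At r₁: circular v_c1 = √(μ/r₁) = 7573 m/s; transfer-perigee v_p = √[μ(2/r₁ − 1/a_t)] = 9879 m/s.
At r₂: circular v_c2 = √(μ/r₂) = 3172 m/s; transfer-apogee v_a = √[μ(2/r₂ − 1/a_t)] = 1733 m/s.
Δv₂ = v_c2 − v_a = 1439 m/s.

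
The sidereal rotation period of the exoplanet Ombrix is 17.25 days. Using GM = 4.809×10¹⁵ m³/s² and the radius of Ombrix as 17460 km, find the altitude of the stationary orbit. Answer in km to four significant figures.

T = 17.25 days = 1.490×10⁶ s.
A synchronous orbit has period T, so by Kepler's third law a = (μT²/4π²)^(1/3).
μT²/4π² = 4.809×10¹⁵ × (1.490×10⁶)² / 39.48 = 2.706×10²⁶ m³.
a = 6.468×10⁸ m = 6.4680×10⁵ km.
Altitude h = a − R = 6.4680×10⁵ − 17460 = 6.2934×10⁵ km.

h_sync ≈ 6.293×10⁵ km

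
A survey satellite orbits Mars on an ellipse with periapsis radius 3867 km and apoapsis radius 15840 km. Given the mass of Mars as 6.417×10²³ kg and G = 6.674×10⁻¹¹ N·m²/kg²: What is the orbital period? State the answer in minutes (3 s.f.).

T ≈ 495 minutes

μ = GM = 6.674×10⁻¹¹ × 6.417×10²³ = 4.283×10¹³ m³/s².
Semi-major axis a = (r_p + r_a)/2 = (3867.0 + 15840)/2 = 9853.5 km = 9.854×10⁶ m.
By Kepler's third law T = 2π√(a³/μ) = 2π × 4.726×10³ = 2.970×10⁴ s.
= 494.9 minutes.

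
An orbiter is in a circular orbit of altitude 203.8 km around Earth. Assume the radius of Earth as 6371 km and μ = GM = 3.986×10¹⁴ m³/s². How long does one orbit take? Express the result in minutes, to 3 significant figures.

T ≈ 88.4 minutes

r = 6371 + 203.8 = 6574.8 km = 6.5748×10⁶ m.
Kepler's third law: T = 2π√(r³/μ) = 2π√((6.575×10⁶)³ / 3.986×10¹⁴).
r³/μ = 7.130×10⁵ s², so T = 2π × 8.444×10² = 5.306×10³ s.
Converting: 5.306×10³ s ÷ 60.00 = 88.43 minutes.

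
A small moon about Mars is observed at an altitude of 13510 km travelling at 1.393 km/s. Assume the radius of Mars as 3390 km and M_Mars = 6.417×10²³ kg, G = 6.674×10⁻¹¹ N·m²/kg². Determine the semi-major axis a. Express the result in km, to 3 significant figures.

a ≈ 13700 km

μ = GM = 6.674×10⁻¹¹ × 6.417×10²³ = 4.283×10¹³ m³/s².
r = 3390 + 13510 = 16900 km = 1.690×10⁷ m.
Vis-viva rearranged: 1/a = 2/r − v²/μ = 1.183×10⁻⁷ − 4.531×10⁻⁸ = 7.303×10⁻⁸ m⁻¹.
a = 1.369×10⁷ m = 13692 km.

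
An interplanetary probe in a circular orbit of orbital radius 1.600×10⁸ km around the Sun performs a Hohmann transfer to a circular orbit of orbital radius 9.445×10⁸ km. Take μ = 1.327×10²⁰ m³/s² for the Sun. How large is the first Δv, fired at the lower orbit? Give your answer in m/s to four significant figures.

Δv ≈ 8864 m/s

r₁ = 1.600×10⁸ km = 1.600×10¹¹ m.
r₂ = 9.445×10⁸ km = 9.445×10¹¹ m.
Transfer ellipse a_t = (r₁ + r₂)/2 = 5.522×10¹¹ m.
At r₁: circular v_c1 = √(μ/r₁) = 28800 m/s; transfer-perihelion v_p = √[μ(2/r₁ − 1/a_t)] = 37660 m/s.
Δv₁ = v_p − v_c1 = 8864 m/s.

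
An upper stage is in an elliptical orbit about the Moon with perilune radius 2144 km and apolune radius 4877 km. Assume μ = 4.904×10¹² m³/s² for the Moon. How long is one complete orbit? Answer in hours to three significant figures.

Semi-major axis a = (r_p + r_a)/2 = (2144.0 + 4877.0)/2 = 3510.5 km = 3.510×10⁶ m.
By Kepler's third law T = 2π√(a³/μ) = 2π × 2.970×10³ = 1.866×10⁴ s.
= 5.184 hours.

T ≈ 5.18 hours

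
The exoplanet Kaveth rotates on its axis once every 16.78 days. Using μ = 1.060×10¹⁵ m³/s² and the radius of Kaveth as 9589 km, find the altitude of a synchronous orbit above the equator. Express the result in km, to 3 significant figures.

h_sync ≈ 3.74×10⁵ km

T = 16.78 days = 1.450×10⁶ s.
A synchronous orbit has period T, so by Kepler's third law a = (μT²/4π²)^(1/3).
μT²/4π² = 1.060×10¹⁵ × (1.450×10⁶)² / 39.48 = 5.644×10²⁵ m³.
a = 3.836×10⁸ m = 3.8358×10⁵ km.
Altitude h = a − R = 3.8358×10⁵ − 9589 = 3.7399×10⁵ km.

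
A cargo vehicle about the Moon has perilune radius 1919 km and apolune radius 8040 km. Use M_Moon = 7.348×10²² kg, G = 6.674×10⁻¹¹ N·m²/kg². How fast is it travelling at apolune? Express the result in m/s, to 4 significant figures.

v ≈ 484.8 m/s

μ = GM = 6.674×10⁻¹¹ × 7.348×10²² = 4.904×10¹² m³/s².
Semi-major axis a = (r_p + r_a)/2 = 4979.5 km = 4.980×10⁶ m.
Vis-viva: v² = μ(2/r − 1/a) = 4.904×10¹² × (2.488×10⁻⁷ − 2.008×10⁻⁷) = 2.351×10⁵ m²/s².
v = 484.8 m/s.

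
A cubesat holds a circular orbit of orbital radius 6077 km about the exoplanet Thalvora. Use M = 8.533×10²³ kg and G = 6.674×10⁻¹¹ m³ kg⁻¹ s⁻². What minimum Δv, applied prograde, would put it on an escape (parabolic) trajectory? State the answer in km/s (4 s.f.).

Δv ≈ 1.268 km/s

μ = GM = 6.674×10⁻¹¹ × 8.533×10²³ = 5.695×10¹³ m³/s².
r = 6077 km = 6.077×10⁶ m.
Circular speed v_c = √(μ/r) = 3061 m/s.
Escape speed v_esc = √(2μ/r) = √2 × v_c = 4329 m/s.
Δv = v_esc − v_c = 1268 m/s = 1.268 km/s.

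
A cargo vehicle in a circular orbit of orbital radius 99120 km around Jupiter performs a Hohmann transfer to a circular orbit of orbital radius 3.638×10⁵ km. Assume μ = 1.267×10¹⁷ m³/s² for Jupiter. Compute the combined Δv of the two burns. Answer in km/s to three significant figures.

r₁ = 99120 km = 9.912×10⁷ m.
r₂ = 3.638×10⁵ km = 3.638×10⁸ m.
Transfer ellipse a_t = (r₁ + r₂)/2 = 2.315×10⁸ m.
At r₁: circular v_c1 = √(μ/r₁) = 35750 m/s; transfer-perijove v_p = √[μ(2/r₁ − 1/a_t)] = 44820 m/s.
Δv₁ = v_p − v_c1 = 9070 m/s.
At r₂: circular v_c2 = √(μ/r₂) = 18660 m/s; transfer-apojove v_a = √[μ(2/r₂ − 1/a_t)] = 12210 m/s.
Δv₂ = v_c2 − v_a = 6450 m/s.
Total Δv = Δv₁ + Δv₂ = 15520 m/s = 15.52 km/s.

Δv_total ≈ 15.5 km/s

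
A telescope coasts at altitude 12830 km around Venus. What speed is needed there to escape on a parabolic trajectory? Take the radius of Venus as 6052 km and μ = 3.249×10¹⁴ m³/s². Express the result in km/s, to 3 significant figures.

r = 6052 + 12830 = 18882 km = 1.8882×10⁷ m.
Escape speed v_esc = √(2μ/r) = √(2 × 3.249×10¹⁴ / 1.888×10⁷) = √(3.441×10⁷) = 5866 m/s.
= 5.866 km/s.

v_esc ≈ 5.87 km/s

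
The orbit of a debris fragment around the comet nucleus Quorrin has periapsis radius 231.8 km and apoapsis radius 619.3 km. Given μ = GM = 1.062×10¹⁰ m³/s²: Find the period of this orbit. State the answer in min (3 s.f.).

Semi-major axis a = (r_p + r_a)/2 = (231.80 + 619.30)/2 = 425.55 km = 4.255×10⁵ m.
By Kepler's third law T = 2π√(a³/μ) = 2π × 2.694×10³ = 1.693×10⁴ s.
= 282.1 min.

T ≈ 282 min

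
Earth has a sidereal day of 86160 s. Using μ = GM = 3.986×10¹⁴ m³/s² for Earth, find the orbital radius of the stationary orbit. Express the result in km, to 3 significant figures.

r_sync ≈ 42200 km

A synchronous orbit has period T, so by Kepler's third law a = (μT²/4π²)^(1/3).
μT²/4π² = 3.986×10¹⁴ × (8.616×10⁴)² / 39.48 = 7.495×10²² m³.
a = 4.216×10⁷ m = 42163 km.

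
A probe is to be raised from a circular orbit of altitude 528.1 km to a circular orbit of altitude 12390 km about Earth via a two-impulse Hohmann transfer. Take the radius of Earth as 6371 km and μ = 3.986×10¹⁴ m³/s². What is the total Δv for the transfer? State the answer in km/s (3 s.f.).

Δv_total ≈ 2.82 km/s

r₁ = 6371 + 528.1 = 6899.1 km = 6.8991×10⁶ m.
r₂ = 6371 + 12390 = 18761 km = 1.8761×10⁷ m.
Transfer ellipse a_t = (r₁ + r₂)/2 = 1.283×10⁷ m.
At r₁: circular v_c1 = √(μ/r₁) = 7601 m/s; transfer-perigee v_p = √[μ(2/r₁ − 1/a_t)] = 9191 m/s.
Δv₁ = v_p − v_c1 = 1590 m/s.
At r₂: circular v_c2 = √(μ/r₂) = 4609 m/s; transfer-apogee v_a = √[μ(2/r₂ − 1/a_t)] = 3380 m/s.
Δv₂ = v_c2 − v_a = 1229 m/s.
Total Δv = Δv₁ + Δv₂ = 2820 m/s = 2.820 km/s.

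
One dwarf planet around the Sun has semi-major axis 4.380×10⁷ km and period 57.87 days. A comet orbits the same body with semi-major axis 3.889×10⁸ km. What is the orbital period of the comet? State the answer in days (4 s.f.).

Kepler's third law: T² ∝ a³, so T₂ = T₁ (a₂/a₁)^(3/2).
a₂/a₁ = 8.879, (a₂/a₁)^(3/2) = 26.46.
T₂ = 57.87 × 26.46 = 1531 days.

T₂ ≈ 1531 days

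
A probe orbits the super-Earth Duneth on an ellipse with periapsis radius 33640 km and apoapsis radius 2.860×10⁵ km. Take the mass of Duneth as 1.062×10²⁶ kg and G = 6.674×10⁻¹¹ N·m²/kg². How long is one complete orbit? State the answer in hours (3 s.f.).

μ = GM = 6.674×10⁻¹¹ × 1.062×10²⁶ = 7.088×10¹⁵ m³/s².
Semi-major axis a = (r_p + r_a)/2 = (33640 + 2.8600×10⁵)/2 = 1.5982×10⁵ km = 1.598×10⁸ m.
By Kepler's third law T = 2π√(a³/μ) = 2π × 2.400×10⁴ = 1.508×10⁵ s.
= 41.89 hours.

T ≈ 41.9 hours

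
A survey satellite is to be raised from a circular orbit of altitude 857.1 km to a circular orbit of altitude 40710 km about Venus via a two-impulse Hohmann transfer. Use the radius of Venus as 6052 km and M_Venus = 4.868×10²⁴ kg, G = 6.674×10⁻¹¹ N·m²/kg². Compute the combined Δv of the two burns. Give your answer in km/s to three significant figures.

Δv_total ≈ 3.49 km/s

μ = GM = 6.674×10⁻¹¹ × 4.868×10²⁴ = 3.249×10¹⁴ m³/s².
r₁ = 6052 + 857.1 = 6909.1 km = 6.9091×10⁶ m.
r₂ = 6052 + 40710 = 46762 km = 4.6762×10⁷ m.
Transfer ellipse a_t = (r₁ + r₂)/2 = 2.684×10⁷ m.
At r₁: circular v_c1 = √(μ/r₁) = 6857 m/s; transfer-periapsis v_p = √[μ(2/r₁ − 1/a_t)] = 9052 m/s.
Δv₁ = v_p − v_c1 = 2195 m/s.
At r₂: circular v_c2 = √(μ/r₂) = 2636 m/s; transfer-apoapsis v_a = √[μ(2/r₂ − 1/a_t)] = 1337 m/s.
Δv₂ = v_c2 − v_a = 1298 m/s.
Total Δv = Δv₁ + Δv₂ = 3493 m/s = 3.493 km/s.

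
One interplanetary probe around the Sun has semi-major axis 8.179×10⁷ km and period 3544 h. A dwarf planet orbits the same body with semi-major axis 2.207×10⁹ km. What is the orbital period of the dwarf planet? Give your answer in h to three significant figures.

Kepler's third law: T² ∝ a³, so T₂ = T₁ (a₂/a₁)^(3/2).
a₂/a₁ = 26.98, (a₂/a₁)^(3/2) = 140.2.
T₂ = 3544 × 140.2 = 4.968×10⁵ h.

T₂ ≈ 4.97×10⁵ h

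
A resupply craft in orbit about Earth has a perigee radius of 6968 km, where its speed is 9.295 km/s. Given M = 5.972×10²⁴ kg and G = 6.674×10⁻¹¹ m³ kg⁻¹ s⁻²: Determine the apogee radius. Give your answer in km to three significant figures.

apogee radius ≈ 21500 km

μ = GM = 6.674×10⁻¹¹ × 5.972×10²⁴ = 3.986×10¹⁴ m³/s².
r_p = 6.968×10⁶ m.
Specific energy ε = v²/2 − μ/r = -1.400×10⁷ J/kg, so a = −μ/(2ε) = 1.423×10⁷ m.
The apsides satisfy r_p + r_a = 2a, so the apogee radius is 2a − r_p = 2.150×10⁷ m = 21498 km.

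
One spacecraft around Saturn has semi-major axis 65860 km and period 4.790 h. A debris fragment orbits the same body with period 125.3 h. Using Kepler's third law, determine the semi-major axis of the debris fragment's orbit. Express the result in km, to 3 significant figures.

a₂ ≈ 5.80×10⁵ km

Kepler's third law: a³ ∝ T², so a₂ = a₁ (T₂/T₁)^(2/3).
T₂/T₁ = 26.16, (T₂/T₁)^(2/3) = 8.812.
a₂ = 65860 × 8.812 = 5.804×10⁵ km.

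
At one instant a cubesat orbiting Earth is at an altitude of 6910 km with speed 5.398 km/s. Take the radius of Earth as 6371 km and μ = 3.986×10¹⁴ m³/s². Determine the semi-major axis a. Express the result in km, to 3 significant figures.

r = 6371 + 6910 = 13281 km = 1.328×10⁷ m.
Specific orbital energy ε = v²/2 − μ/r = (5398)²/2 − 3.986×10¹⁴/1.328×10⁷ = -1.544×10⁷ J/kg.
Since ε = −μ/(2a), a = −μ/(2ε) = 1.291×10⁷ m = 12905 km.

a ≈ 12900 km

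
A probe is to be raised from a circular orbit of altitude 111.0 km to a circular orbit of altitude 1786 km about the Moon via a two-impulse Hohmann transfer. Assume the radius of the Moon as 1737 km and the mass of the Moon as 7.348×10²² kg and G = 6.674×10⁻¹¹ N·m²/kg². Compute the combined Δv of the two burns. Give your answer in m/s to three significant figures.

μ = GM = 6.674×10⁻¹¹ × 7.348×10²² = 4.904×10¹² m³/s².
r₁ = 1737 + 111.0 = 1848.0 km = 1.8480×10⁶ m.
r₂ = 1737 + 1786 = 3523.0 km = 3.5230×10⁶ m.
Transfer ellipse a_t = (r₁ + r₂)/2 = 2.686×10⁶ m.
At r₁: circular v_c1 = √(μ/r₁) = 1629 m/s; transfer-perilune v_p = √[μ(2/r₁ − 1/a_t)] = 1866 m/s.
Δv₁ = v_p − v_c1 = 236.8 m/s.
At r₂: circular v_c2 = √(μ/r₂) = 1180 m/s; transfer-apolune v_a = √[μ(2/r₂ − 1/a_t)] = 978.7 m/s.
Δv₂ = v_c2 − v_a = 201.1 m/s.
Total Δv = Δv₁ + Δv₂ = 437.9 m/s.

Δv_total ≈ 438 m/s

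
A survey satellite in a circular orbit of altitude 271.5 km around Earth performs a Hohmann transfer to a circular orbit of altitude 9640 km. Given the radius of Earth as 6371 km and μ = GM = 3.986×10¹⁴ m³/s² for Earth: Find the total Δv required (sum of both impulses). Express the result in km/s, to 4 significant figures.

Δv_total ≈ 2.632 km/s

r₁ = 6371 + 271.5 = 6642.5 km = 6.6425×10⁶ m.
r₂ = 6371 + 9640 = 16011 km = 1.6011×10⁷ m.
Transfer ellipse a_t = (r₁ + r₂)/2 = 1.133×10⁷ m.
At r₁: circular v_c1 = √(μ/r₁) = 7746 m/s; transfer-perigee v_p = √[μ(2/r₁ − 1/a_t)] = 9210 m/s.
Δv₁ = v_p − v_c1 = 1464 m/s.
At r₂: circular v_c2 = √(μ/r₂) = 4990 m/s; transfer-apogee v_a = √[μ(2/r₂ − 1/a_t)] = 3821 m/s.
Δv₂ = v_c2 − v_a = 1169 m/s.
Total Δv = Δv₁ + Δv₂ = 2632 m/s = 2.632 km/s.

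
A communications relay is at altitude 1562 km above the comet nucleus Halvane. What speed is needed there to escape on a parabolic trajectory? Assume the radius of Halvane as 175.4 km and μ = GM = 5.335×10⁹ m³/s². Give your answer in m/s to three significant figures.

v_esc ≈ 78.4 m/s

r = 175.4 + 1562 = 1737.4 km = 1.7374×10⁶ m.
Escape speed v_esc = √(2μ/r) = √(2 × 5.335×10⁹ / 1.737×10⁶) = √(6.141×10³) = 78.37 m/s.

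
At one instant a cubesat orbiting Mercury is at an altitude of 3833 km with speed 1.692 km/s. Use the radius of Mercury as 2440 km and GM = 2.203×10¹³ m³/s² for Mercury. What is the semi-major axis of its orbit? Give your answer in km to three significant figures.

a ≈ 5290 km

r = 2440 + 3833 = 6273.0 km = 6.273×10⁶ m.
Vis-viva rearranged: 1/a = 2/r − v²/μ = 3.188×10⁻⁷ − 1.300×10⁻⁷ = 1.889×10⁻⁷ m⁻¹.
a = 5.295×10⁶ m = 5294.5 km.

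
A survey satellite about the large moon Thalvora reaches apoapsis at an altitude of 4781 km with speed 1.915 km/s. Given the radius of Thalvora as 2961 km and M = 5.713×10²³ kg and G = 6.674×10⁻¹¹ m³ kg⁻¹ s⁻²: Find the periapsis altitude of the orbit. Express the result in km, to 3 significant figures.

periapsis altitude ≈ 1630 km

μ = GM = 6.674×10⁻¹¹ × 5.713×10²³ = 3.813×10¹³ m³/s².
r_a = 2961 + 4781 = 7742.0 km = 7.742×10⁶ m.
Specific energy ε = v²/2 − μ/r = -3.091×10⁶ J/kg, so a = −μ/(2ε) = 6.167×10⁶ m.
The apsides satisfy r_p + r_a = 2a, so the periapsis radius is 2a − r_a = 4.592×10⁶ m = 4592.2 km.
Periapsis altitude = 4592.2 − 2961 = 1631.2 km.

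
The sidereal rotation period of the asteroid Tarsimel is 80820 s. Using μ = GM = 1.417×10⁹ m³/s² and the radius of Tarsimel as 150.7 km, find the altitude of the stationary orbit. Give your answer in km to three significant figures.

A synchronous orbit has period T, so by Kepler's third law a = (μT²/4π²)^(1/3).
μT²/4π² = 1.417×10⁹ × (8.082×10⁴)² / 39.48 = 2.344×10¹⁷ m³.
a = 6.166×10⁵ m = 616.62 km.
Altitude h = a − R = 616.62 − 150.7 = 465.92 km.

h_sync ≈ 466 km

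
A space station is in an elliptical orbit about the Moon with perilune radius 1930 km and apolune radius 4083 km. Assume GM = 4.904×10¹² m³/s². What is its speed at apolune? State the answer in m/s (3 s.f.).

Semi-major axis a = (r_p + r_a)/2 = 3006.5 km = 3.006×10⁶ m.
Vis-viva: v² = μ(2/r − 1/a) = 4.904×10¹² × (4.898×10⁻⁷ − 3.326×10⁻⁷) = 7.710×10⁵ m²/s².
v = 878.1 m/s.

v ≈ 878 m/s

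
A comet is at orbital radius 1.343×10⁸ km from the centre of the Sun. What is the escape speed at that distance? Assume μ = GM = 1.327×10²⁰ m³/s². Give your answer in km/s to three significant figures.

v_esc ≈ 44.5 km/s

r = 1.343×10⁸ km = 1.343×10¹¹ m.
Escape speed v_esc = √(2μ/r) = √(2 × 1.327×10²⁰ / 1.343×10¹¹) = √(1.976×10⁹) = 44450 m/s.
= 44.45 km/s.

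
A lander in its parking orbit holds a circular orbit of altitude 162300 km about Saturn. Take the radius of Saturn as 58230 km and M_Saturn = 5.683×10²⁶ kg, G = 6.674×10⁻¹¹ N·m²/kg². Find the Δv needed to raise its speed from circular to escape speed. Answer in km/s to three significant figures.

μ = GM = 6.674×10⁻¹¹ × 5.683×10²⁶ = 3.793×10¹⁶ m³/s².
r = 58230 + 162300 = 220530 km = 2.2053×10⁸ m.
Circular speed v_c = √(μ/r) = 13110 m/s.
Escape speed v_esc = √(2μ/r) = √2 × v_c = 18550 m/s.
Δv = v_esc − v_c = 5432 m/s = 5.432 km/s.

Δv ≈ 5.43 km/s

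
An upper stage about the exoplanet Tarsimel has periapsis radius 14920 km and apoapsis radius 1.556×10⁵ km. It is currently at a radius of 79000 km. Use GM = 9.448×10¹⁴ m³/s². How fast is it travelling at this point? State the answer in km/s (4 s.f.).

Semi-major axis a = (r_p + r_a)/2 = 85260 km = 8.526×10⁷ m.
Vis-viva: v² = μ(2/r − 1/a) = 9.448×10¹⁴ × (2.532×10⁻⁸ − 1.173×10⁻⁸) = 1.284×10⁷ m²/s².
v = 3583 m/s = 3.583 km/s.

v ≈ 3.583 km/s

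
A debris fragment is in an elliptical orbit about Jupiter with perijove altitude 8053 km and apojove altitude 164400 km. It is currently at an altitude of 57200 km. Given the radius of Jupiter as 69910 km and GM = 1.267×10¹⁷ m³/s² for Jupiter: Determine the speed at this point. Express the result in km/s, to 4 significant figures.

r_p = 69910 + 8053 = 77963 km = 7.7963×10⁷ m.
r_a = 69910 + 164400 = 234310 km = 2.3431×10⁸ m.
r = 69910 + 57200 = 1.2711×10⁵ km = 1.271×10⁸ m.
Semi-major axis a = (r_p + r_a)/2 = 1.5614×10⁵ km = 1.561×10⁸ m.
Vis-viva: v² = μ(2/r − 1/a) = 1.267×10¹⁷ × (1.573×10⁻⁸ − 6.405×10⁻⁹) = 1.182×10⁹ m²/s².
v = 34380 m/s = 34.38 km/s.

v ≈ 34.38 km/s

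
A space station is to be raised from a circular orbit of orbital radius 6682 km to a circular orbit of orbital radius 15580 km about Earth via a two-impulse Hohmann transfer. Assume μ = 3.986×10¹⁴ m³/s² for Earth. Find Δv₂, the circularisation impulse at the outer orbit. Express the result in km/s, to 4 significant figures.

Δv ≈ 1.139 km/s

r₁ = 6682 km = 6.682×10⁶ m.
r₂ = 15580 km = 1.558×10⁷ m.
Transfer ellipse a_t = (r₁ + r₂)/2 = 1.113×10⁷ m.
At r₁: circular v_c1 = √(μ/r₁) = 7724 m/s; transfer-perigee v_p = √[μ(2/r₁ − 1/a_t)] = 9138 m/s.
At r₂: circular v_c2 = √(μ/r₂) = 5058 m/s; transfer-apogee v_a = √[μ(2/r₂ − 1/a_t)] = 3919 m/s.
Δv₂ = v_c2 − v_a = 1139 m/s.
= 1.139 km/s.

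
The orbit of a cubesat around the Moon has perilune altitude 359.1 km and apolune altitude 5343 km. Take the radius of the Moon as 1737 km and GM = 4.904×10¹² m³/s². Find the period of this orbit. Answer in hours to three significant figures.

T ≈ 7.75 hours

r_p = 1737 + 359.1 = 2096.1 km = 2.0961×10⁶ m.
r_a = 1737 + 5343 = 7080.0 km = 7.0800×10⁶ m.
Semi-major axis a = (r_p + r_a)/2 = (2096.1 + 7080.0)/2 = 4588.1 km = 4.588×10⁶ m.
By Kepler's third law T = 2π√(a³/μ) = 2π × 4.438×10³ = 2.788×10⁴ s.
= 7.745 hours.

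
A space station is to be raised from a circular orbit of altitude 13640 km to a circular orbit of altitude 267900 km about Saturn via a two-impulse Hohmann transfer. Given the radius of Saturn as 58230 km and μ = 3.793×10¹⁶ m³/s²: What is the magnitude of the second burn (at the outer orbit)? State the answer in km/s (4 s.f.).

r₁ = 58230 + 13640 = 71870 km = 7.1870×10⁷ m.
r₂ = 58230 + 267900 = 326130 km = 3.2613×10⁸ m.
Transfer ellipse a_t = (r₁ + r₂)/2 = 1.990×10⁸ m.
At r₁: circular v_c1 = √(μ/r₁) = 22970 m/s; transfer-perikrone v_p = √[μ(2/r₁ − 1/a_t)] = 29410 m/s.
At r₂: circular v_c2 = √(μ/r₂) = 10780 m/s; transfer-apokrone v_a = √[μ(2/r₂ − 1/a_t)] = 6481 m/s.
Δv₂ = v_c2 − v_a = 4303 m/s.
= 4.303 km/s.

Δv ≈ 4.303 km/s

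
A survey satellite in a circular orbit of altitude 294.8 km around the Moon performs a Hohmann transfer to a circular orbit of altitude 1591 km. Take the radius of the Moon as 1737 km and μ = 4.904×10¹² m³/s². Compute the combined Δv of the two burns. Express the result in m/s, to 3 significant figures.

r₁ = 1737 + 294.8 = 2031.8 km = 2.0318×10⁶ m.
r₂ = 1737 + 1591 = 3328.0 km = 3.3280×10⁶ m.
Transfer ellipse a_t = (r₁ + r₂)/2 = 2.680×10⁶ m.
At r₁: circular v_c1 = √(μ/r₁) = 1554 m/s; transfer-perilune v_p = √[μ(2/r₁ − 1/a_t)] = 1731 m/s.
Δv₁ = v_p − v_c1 = 177.7 m/s.
At r₂: circular v_c2 = √(μ/r₂) = 1214 m/s; transfer-apolune v_a = √[μ(2/r₂ − 1/a_t)] = 1057 m/s.
Δv₂ = v_c2 − v_a = 156.9 m/s.
Total Δv = Δv₁ + Δv₂ = 334.6 m/s.

Δv_total ≈ 335 m/s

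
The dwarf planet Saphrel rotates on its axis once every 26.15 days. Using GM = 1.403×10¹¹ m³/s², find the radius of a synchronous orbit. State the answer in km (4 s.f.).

T = 26.15 days = 2.259×10⁶ s.
A synchronous orbit has period T, so by Kepler's third law a = (μT²/4π²)^(1/3).
μT²/4π² = 1.403×10¹¹ × (2.259×10⁶)² / 39.48 = 1.814×10²² m³.
a = 2.628×10⁷ m = 26276 km.

r_sync ≈ 26280 km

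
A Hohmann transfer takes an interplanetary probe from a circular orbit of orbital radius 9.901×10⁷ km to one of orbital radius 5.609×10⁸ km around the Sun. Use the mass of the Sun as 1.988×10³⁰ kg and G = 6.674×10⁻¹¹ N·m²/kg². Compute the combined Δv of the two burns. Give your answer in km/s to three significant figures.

μ = GM = 6.674×10⁻¹¹ × 1.988×10³⁰ = 1.327×10²⁰ m³/s².
r₁ = 9.901×10⁷ km = 9.901×10¹⁰ m.
r₂ = 5.609×10⁸ km = 5.609×10¹¹ m.
Transfer ellipse a_t = (r₁ + r₂)/2 = 3.300×10¹¹ m.
At r₁: circular v_c1 = √(μ/r₁) = 36610 m/s; transfer-perihelion v_p = √[μ(2/r₁ − 1/a_t)] = 47730 m/s.
Δv₁ = v_p − v_c1 = 11120 m/s.
At r₂: circular v_c2 = √(μ/r₂) = 15380 m/s; transfer-aphelion v_a = √[μ(2/r₂ − 1/a_t)] = 8425 m/s.
Δv₂ = v_c2 − v_a = 6955 m/s.
Total Δv = Δv₁ + Δv₂ = 18080 m/s = 18.08 km/s.

Δv_total ≈ 18.1 km/s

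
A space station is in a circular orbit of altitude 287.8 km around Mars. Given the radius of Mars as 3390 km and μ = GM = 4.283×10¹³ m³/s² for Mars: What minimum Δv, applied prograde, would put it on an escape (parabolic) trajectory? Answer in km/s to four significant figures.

r = 3390 + 287.8 = 3677.8 km = 3.6778×10⁶ m.
Circular speed v_c = √(μ/r) = 3413 m/s.
Escape speed v_esc = √(2μ/r) = √2 × v_c = 4826 m/s.
Δv = v_esc − v_c = 1414 m/s = 1.414 km/s.

Δv ≈ 1.414 km/s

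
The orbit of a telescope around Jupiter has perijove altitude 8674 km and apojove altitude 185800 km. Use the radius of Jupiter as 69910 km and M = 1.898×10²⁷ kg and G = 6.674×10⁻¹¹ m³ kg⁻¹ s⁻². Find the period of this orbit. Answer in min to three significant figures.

T ≈ 636 min

μ = GM = 6.674×10⁻¹¹ × 1.898×10²⁷ = 1.267×10¹⁷ m³/s².
r_p = 69910 + 8674 = 78584 km = 7.8584×10⁷ m.
r_a = 69910 + 185800 = 255710 km = 2.5571×10⁸ m.
Semi-major axis a = (r_p + r_a)/2 = (78584 + 2.5571×10⁵)/2 = 1.6715×10⁵ km = 1.671×10⁸ m.
By Kepler's third law T = 2π√(a³/μ) = 2π × 6.072×10³ = 3.815×10⁴ s.
= 635.8 min.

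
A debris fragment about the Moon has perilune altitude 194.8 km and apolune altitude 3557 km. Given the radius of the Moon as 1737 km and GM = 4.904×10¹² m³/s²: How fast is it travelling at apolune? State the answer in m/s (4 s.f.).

v ≈ 703.8 m/s

r_p = 1737 + 194.8 = 1931.8 km = 1.9318×10⁶ m.
r_a = 1737 + 3557 = 5294.0 km = 5.2940×10⁶ m.
Semi-major axis a = (r_p + r_a)/2 = 3612.9 km = 3.613×10⁶ m.
Vis-viva: v² = μ(2/r − 1/a) = 4.904×10¹² × (3.778×10⁻⁷ − 2.768×10⁻⁷) = 4.953×10⁵ m²/s².
v = 703.8 m/s.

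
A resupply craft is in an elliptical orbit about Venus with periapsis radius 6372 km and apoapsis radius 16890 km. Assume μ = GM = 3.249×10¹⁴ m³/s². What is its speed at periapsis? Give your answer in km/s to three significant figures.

v ≈ 8.60 km/s

Semi-major axis a = (r_p + r_a)/2 = 11631 km = 1.163×10⁷ m.
Vis-viva: v² = μ(2/r − 1/a) = 3.249×10¹⁴ × (3.139×10⁻⁷ − 8.598×10⁻⁸) = 7.404×10⁷ m²/s².
v = 8605 m/s = 8.605 km/s.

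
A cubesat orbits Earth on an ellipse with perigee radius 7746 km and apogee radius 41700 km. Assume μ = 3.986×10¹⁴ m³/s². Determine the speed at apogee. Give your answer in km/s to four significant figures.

v ≈ 1.731 km/s

Semi-major axis a = (r_p + r_a)/2 = 24723 km = 2.472×10⁷ m.
Vis-viva: v² = μ(2/r − 1/a) = 3.986×10¹⁴ × (4.796×10⁻⁸ − 4.045×10⁻⁸) = 2.995×10⁶ m²/s².
v = 1731 m/s = 1.731 km/s.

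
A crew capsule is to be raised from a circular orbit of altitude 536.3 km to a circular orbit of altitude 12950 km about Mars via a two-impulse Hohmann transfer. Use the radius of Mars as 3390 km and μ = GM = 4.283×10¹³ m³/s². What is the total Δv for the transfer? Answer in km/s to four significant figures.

r₁ = 3390 + 536.3 = 3926.3 km = 3.9263×10⁶ m.
r₂ = 3390 + 12950 = 16340 km = 1.6340×10⁷ m.
Transfer ellipse a_t = (r₁ + r₂)/2 = 1.013×10⁷ m.
At r₁: circular v_c1 = √(μ/r₁) = 3303 m/s; transfer-periapsis v_p = √[μ(2/r₁ − 1/a_t)] = 4194 m/s.
Δv₁ = v_p − v_c1 = 891.3 m/s.
At r₂: circular v_c2 = √(μ/r₂) = 1619 m/s; transfer-apoapsis v_a = √[μ(2/r₂ − 1/a_t)] = 1008 m/s.
Δv₂ = v_c2 − v_a = 611.2 m/s.
Total Δv = Δv₁ + Δv₂ = 1502 m/s = 1.502 km/s.

Δv_total ≈ 1.502 km/s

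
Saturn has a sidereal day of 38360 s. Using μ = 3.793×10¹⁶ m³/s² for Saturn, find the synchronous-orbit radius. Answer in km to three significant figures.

r_sync ≈ 1.12×10⁵ km

A synchronous orbit has period T, so by Kepler's third law a = (μT²/4π²)^(1/3).
μT²/4π² = 3.793×10¹⁶ × (3.836×10⁴)² / 39.48 = 1.414×10²⁴ m³.
a = 1.122×10⁸ m = 1.1223×10⁵ km.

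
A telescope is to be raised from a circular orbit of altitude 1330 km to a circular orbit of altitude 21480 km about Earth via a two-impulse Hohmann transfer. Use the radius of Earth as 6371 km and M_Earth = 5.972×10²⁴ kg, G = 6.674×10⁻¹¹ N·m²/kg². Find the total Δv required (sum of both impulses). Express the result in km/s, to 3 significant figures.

μ = GM = 6.674×10⁻¹¹ × 5.972×10²⁴ = 3.986×10¹⁴ m³/s².
r₁ = 6371 + 1330 = 7701.0 km = 7.7010×10⁶ m.
r₂ = 6371 + 21480 = 27851 km = 2.7851×10⁷ m.
Transfer ellipse a_t = (r₁ + r₂)/2 = 1.778×10⁷ m.
At r₁: circular v_c1 = √(μ/r₁) = 7194 m/s; transfer-perigee v_p = √[μ(2/r₁ − 1/a_t)] = 9005 m/s.
Δv₁ = v_p − v_c1 = 1811 m/s.
At r₂: circular v_c2 = √(μ/r₂) = 3783 m/s; transfer-apogee v_a = √[μ(2/r₂ − 1/a_t)] = 2490 m/s.
Δv₂ = v_c2 − v_a = 1293 m/s.
Total Δv = Δv₁ + Δv₂ = 3104 m/s = 3.104 km/s.

Δv_total ≈ 3.10 km/s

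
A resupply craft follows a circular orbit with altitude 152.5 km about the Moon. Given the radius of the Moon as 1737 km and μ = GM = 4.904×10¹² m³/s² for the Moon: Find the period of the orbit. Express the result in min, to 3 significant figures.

r = 1737 + 152.5 = 1889.5 km = 1.8895×10⁶ m.
Kepler's third law: T = 2π√(r³/μ) = 2π√((1.890×10⁶)³ / 4.904×10¹²).
r³/μ = 1.376×10⁶ s², so T = 2π × 1.173×10³ = 7.369×10³ s.
Converting: 7.369×10³ s ÷ 60.00 = 122.8 min.

T ≈ 123 min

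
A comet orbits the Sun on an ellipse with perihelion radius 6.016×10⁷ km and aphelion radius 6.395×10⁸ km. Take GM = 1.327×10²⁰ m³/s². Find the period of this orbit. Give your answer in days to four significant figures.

T ≈ 1306 days

Semi-major axis a = (r_p + r_a)/2 = (6.0160×10⁷ + 6.3950×10⁸)/2 = 3.4983×10⁸ km = 3.498×10¹¹ m.
By Kepler's third law T = 2π√(a³/μ) = 2π × 1.796×10⁷ = 1.129×10⁸ s.
= 1306 days.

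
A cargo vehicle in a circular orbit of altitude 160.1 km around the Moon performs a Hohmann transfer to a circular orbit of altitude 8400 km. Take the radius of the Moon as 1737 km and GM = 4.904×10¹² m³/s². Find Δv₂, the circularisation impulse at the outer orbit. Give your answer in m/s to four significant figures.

r₁ = 1737 + 160.1 = 1897.1 km = 1.8971×10⁶ m.
r₂ = 1737 + 8400 = 10137 km = 1.0137×10⁷ m.
Transfer ellipse a_t = (r₁ + r₂)/2 = 6.017×10⁶ m.
At r₁: circular v_c1 = √(μ/r₁) = 1608 m/s; transfer-perilune v_p = √[μ(2/r₁ − 1/a_t)] = 2087 m/s.
At r₂: circular v_c2 = √(μ/r₂) = 695.5 m/s; transfer-apolune v_a = √[μ(2/r₂ − 1/a_t)] = 390.5 m/s.
Δv₂ = v_c2 − v_a = 305.0 m/s.

Δv ≈ 305.0 m/s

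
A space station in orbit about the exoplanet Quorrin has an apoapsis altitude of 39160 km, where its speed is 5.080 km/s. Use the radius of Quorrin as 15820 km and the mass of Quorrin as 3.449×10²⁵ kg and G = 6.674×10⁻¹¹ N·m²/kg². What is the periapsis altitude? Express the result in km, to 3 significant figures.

μ = GM = 6.674×10⁻¹¹ × 3.449×10²⁵ = 2.302×10¹⁵ m³/s².
r_a = 15820 + 39160 = 54980 km = 5.498×10⁷ m.
Specific energy ε = v²/2 − μ/r = -2.896×10⁷ J/kg, so a = −μ/(2ε) = 3.974×10⁷ m.
The apsides satisfy r_p + r_a = 2a, so the periapsis radius is 2a − r_a = 2.449×10⁷ m = 24493 km.
Periapsis altitude = 24493 − 15820 = 8673.0 km.

periapsis altitude ≈ 8670 km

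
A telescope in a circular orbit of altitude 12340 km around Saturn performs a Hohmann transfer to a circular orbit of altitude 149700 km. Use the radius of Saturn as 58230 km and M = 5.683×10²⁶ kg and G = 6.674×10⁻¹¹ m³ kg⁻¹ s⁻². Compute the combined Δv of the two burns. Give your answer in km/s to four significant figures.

μ = GM = 6.674×10⁻¹¹ × 5.683×10²⁶ = 3.793×10¹⁶ m³/s².
r₁ = 58230 + 12340 = 70570 km = 7.0570×10⁷ m.
r₂ = 58230 + 149700 = 207930 km = 2.0793×10⁸ m.
Transfer ellipse a_t = (r₁ + r₂)/2 = 1.392×10⁸ m.
At r₁: circular v_c1 = √(μ/r₁) = 23180 m/s; transfer-perikrone v_p = √[μ(2/r₁ − 1/a_t)] = 28330 m/s.
Δv₁ = v_p − v_c1 = 5146 m/s.
At r₂: circular v_c2 = √(μ/r₂) = 13510 m/s; transfer-apokrone v_a = √[μ(2/r₂ − 1/a_t)] = 9615 m/s.
Δv₂ = v_c2 − v_a = 3891 m/s.
Total Δv = Δv₁ + Δv₂ = 9037 m/s = 9.037 km/s.

Δv_total ≈ 9.037 km/s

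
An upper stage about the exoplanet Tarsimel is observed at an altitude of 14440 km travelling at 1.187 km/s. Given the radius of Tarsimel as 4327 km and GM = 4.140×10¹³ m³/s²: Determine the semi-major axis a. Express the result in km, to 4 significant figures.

r = 4327 + 14440 = 18767 km = 1.877×10⁷ m.
Vis-viva rearranged: 1/a = 2/r − v²/μ = 1.066×10⁻⁷ − 3.403×10⁻⁸ = 7.254×10⁻⁸ m⁻¹.
a = 1.379×10⁷ m = 13786 km.

a ≈ 13790 km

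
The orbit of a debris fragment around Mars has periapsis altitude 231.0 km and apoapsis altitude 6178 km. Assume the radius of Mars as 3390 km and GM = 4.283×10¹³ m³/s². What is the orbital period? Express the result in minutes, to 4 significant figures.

r_p = 3390 + 231.0 = 3621.0 km = 3.6210×10⁶ m.
r_a = 3390 + 6178 = 9568.0 km = 9.5680×10⁶ m.
Semi-major axis a = (r_p + r_a)/2 = (3621.0 + 9568.0)/2 = 6594.5 km = 6.594×10⁶ m.
By Kepler's third law T = 2π√(a³/μ) = 2π × 2.588×10³ = 1.626×10⁴ s.
= 271.0 minutes.

T ≈ 271.0 minutes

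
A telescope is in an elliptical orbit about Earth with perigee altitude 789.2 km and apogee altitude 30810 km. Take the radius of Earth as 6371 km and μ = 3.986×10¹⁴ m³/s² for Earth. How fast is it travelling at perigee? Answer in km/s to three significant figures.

v ≈ 9.66 km/s

r_p = 6371 + 789.2 = 7160.2 km = 7.1602×10⁶ m.
r_a = 6371 + 30810 = 37181 km = 3.7181×10⁷ m.
Semi-major axis a = (r_p + r_a)/2 = 22171 km = 2.217×10⁷ m.
Vis-viva: v² = μ(2/r − 1/a) = 3.986×10¹⁴ × (2.793×10⁻⁷ − 4.510×10⁻⁸) = 9.336×10⁷ m²/s².
v = 9662 m/s = 9.662 km/s.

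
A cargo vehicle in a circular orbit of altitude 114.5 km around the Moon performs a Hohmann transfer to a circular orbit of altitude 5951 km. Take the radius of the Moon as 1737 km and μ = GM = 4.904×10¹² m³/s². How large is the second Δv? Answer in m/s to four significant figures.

Δv ≈ 301.1 m/s

r₁ = 1737 + 114.5 = 1851.5 km = 1.8515×10⁶ m.
r₂ = 1737 + 5951 = 7688.0 km = 7.6880×10⁶ m.
Transfer ellipse a_t = (r₁ + r₂)/2 = 4.770×10⁶ m.
At r₁: circular v_c1 = √(μ/r₁) = 1627 m/s; transfer-perilune v_p = √[μ(2/r₁ − 1/a_t)] = 2066 m/s.
At r₂: circular v_c2 = √(μ/r₂) = 798.7 m/s; transfer-apolune v_a = √[μ(2/r₂ − 1/a_t)] = 497.6 m/s.
Δv₂ = v_c2 − v_a = 301.1 m/s.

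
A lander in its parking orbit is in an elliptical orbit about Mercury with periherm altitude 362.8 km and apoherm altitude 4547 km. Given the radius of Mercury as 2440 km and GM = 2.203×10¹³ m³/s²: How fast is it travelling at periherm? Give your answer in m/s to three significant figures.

v ≈ 3350 m/s

r_p = 2440 + 362.8 = 2802.8 km = 2.8028×10⁶ m.
r_a = 2440 + 4547 = 6987.0 km = 6.9870×10⁶ m.
Semi-major axis a = (r_p + r_a)/2 = 4894.9 km = 4.895×10⁶ m.
Vis-viva: v² = μ(2/r − 1/a) = 2.203×10¹³ × (7.136×10⁻⁷ − 2.043×10⁻⁷) = 1.122×10⁷ m²/s².
v = 3350 m/s.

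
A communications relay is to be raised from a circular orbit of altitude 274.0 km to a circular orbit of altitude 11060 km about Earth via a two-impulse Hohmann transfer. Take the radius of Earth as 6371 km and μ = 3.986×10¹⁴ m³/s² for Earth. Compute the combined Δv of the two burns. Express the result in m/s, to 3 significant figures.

Δv_total ≈ 2800 m/s

r₁ = 6371 + 274.0 = 6645.0 km = 6.6450×10⁶ m.
r₂ = 6371 + 11060 = 17431 km = 1.7431×10⁷ m.
Transfer ellipse a_t = (r₁ + r₂)/2 = 1.204×10⁷ m.
At r₁: circular v_c1 = √(μ/r₁) = 7745 m/s; transfer-perigee v_p = √[μ(2/r₁ − 1/a_t)] = 9320 m/s.
Δv₁ = v_p − v_c1 = 1575 m/s.
At r₂: circular v_c2 = √(μ/r₂) = 4782 m/s; transfer-apogee v_a = √[μ(2/r₂ − 1/a_t)] = 3553 m/s.
Δv₂ = v_c2 − v_a = 1229 m/s.
Total Δv = Δv₁ + Δv₂ = 2804 m/s.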